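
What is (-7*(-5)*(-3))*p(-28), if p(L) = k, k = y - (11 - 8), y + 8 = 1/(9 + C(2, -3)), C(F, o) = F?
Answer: 12600/11 ≈ 1145.5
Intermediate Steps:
y = -87/11 (y = -8 + 1/(9 + 2) = -8 + 1/11 = -87/11 ≈ -7.9091)
k = -120/11 (k = -87/11 - (11 - 8) = -87/11 - 1*3 = -87/11 - 3 = -120/11 ≈ -10.909)
p(L) = -120/11
(-7*(-5)*(-3))*p(-28) = (-7*(-5)*(-3))*(-120/11) = (35*(-3))*(-120/11) = -105*(-120/11) = 12600/11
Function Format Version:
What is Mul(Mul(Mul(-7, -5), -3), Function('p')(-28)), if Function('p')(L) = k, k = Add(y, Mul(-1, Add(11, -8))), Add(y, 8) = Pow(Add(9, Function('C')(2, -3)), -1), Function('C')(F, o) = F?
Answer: Rational(12600, 11) ≈ 1145.5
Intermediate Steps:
y = Rational(-87, 11) (y = Add(-8, Pow(Add(9, 2), -1)) = Add(-8, Pow(11, -1)) = Add(-8, Rational(1, 11)) = Rational(-87, 11) ≈ -7.9091)
k = Rational(-120, 11) (k = Add(Rational(-87, 11), Mul(-1, Add(11, -8))) = Add(Rational(-87, 11), Mul(-1, 3)) = Add(Rational(-87, 11), -3) = Rational(-120, 11) ≈ -10.909)
Function('p')(L) = Rational(-120, 11)
Mul(Mul(Mul(-7, -5), -3), Function('p')(-28)) = Mul(Mul(Mul(-7, -5), -3), Rational(-120, 11)) = Mul(Mul(35, -3), Rational(-120, 11)) = Mul(-105, Rational(-120, 11)) = Rational(12600, 11)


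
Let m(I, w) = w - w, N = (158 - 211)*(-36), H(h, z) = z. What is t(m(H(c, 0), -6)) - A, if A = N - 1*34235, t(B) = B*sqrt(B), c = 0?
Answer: 32327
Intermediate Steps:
N = 1908 (N = -53*(-36) = 1908)
m(I, w) = 0
t(B) = B**(3/2)
A = -32327 (A = 1908 - 1*34235 = 1908 - 34235 = -32327)
t(m(H(c, 0), -6)) - A = 0**(3/2) - 1*(-32327) = 0 + 32327 = 32327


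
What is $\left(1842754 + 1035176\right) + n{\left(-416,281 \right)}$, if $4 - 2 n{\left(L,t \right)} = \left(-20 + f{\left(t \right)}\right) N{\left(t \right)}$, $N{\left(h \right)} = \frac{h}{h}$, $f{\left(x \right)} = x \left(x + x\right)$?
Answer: $2798981$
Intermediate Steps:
$f{\left(x \right)} = 2 x^{2}$ ($f{\left(x \right)} = x 2 x = 2 x^{2}$)
$N{\left(h \right)} = 1$
$n{\left(L,t \right)} = 12 - t^{2}$ ($n{\left(L,t \right)} = 2 - \frac{\left(-20 + 2 t^{2}\right) 1}{2} = 2 - \frac{-20 + 2 t^{2}}{2} = 2 - \left(-10 + t^{2}\right) = 12 - t^{2}$)
$\left(1842754 + 1035176\right) + n{\left(-416,281 \right)} = \left(1842754 + 1035176\right) + \left(12 - 281^{2}\right) = 2877930 + \left(12 - 78961\right) = 2877930 - 78949 = 2798981$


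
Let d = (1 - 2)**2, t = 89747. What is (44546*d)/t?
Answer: 44546/89747 ≈ 0.49635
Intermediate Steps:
d = 1 (d = (-1)**2 = 1)
(44546*d)/t = (44546*1)/89747 = 44546*(1/89747) = 44546/89747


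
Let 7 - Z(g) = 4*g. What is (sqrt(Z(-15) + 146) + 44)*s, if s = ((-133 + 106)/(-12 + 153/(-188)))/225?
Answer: 752/1825 + 188*sqrt(213)/20075 ≈ 0.54873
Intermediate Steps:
Z(g) = 7 - 4*g
s = 188/20075 (s = -27/(-12 + 153*(-1/188))*(1/225) = -27/(-12 - 153/188)*(1/225) = -27/(-2409/188)*(1/225) = -27*(-188/2409)*(1/225) = (1692/803)*(1/225) = 188/20075 ≈ 0.0093649)
(sqrt(Z(-15) + 146) + 44)*s = (sqrt((7 - 4*(-15)) + 146) + 44)*(188/20075) = (sqrt((7 + 60) + 146) + 44)*(188/20075) = (sqrt(67 + 146) + 44)*(188/20075) = (sqrt(213) + 44)*(188/20075) = (44 + sqrt(213))*(188/20075) = 752/1825 + 188*sqrt(213)/20075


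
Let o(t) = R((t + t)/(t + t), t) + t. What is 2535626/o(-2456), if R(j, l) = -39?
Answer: -2535626/2495 ≈ -1016.3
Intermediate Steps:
o(t) = -39 + t
2535626/o(-2456) = 2535626/(-39 - 2456) = 2535626/(-2495) = 2535626*(-1/2495) = -2535626/2495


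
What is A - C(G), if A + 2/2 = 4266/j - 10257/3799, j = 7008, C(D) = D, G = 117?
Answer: -532872463/4437232 ≈ -120.09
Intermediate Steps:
A = -13716319/4437232 (A = -1 + (4266/7008 - 10257/3799) = -1 + (4266*(1/7008) - 10257*1/3799) = -1 + (711/1168 - 10257/3799) = -1 - 9279087/4437232 = -13716319/4437232 ≈ -3.0912)
A - C(G) = -13716319/4437232 - 1*117 = -13716319/4437232 - 117 = -532872463/4437232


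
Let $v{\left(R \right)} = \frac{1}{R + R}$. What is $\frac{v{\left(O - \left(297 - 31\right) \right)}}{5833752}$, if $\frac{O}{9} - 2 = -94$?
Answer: $- \frac{1}{12764249376} \approx -7.8344 \cdot 10^{-11}$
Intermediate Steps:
$O = -828$ ($O = 18 + 9 \left(-94\right) = 18 - 846 = -828$)
$v{\left(R \right)} = \frac{1}{2 R}$
$\frac{v{\left(O - \left(297 - 31\right) \right)}}{5833752} = \frac{\frac{1}{2} \frac{1}{-828 - \left(297 - 31\right)}}{5833752} = \frac{1}{2 \left(-828 - \left(297 - 31\right)\right)} \frac{1}{5833752} = \frac{1}{2 \left(-828 - 266\right)} \frac{1}{5833752} = \frac{1}{2 \left(-1094\right)} \frac{1}{5833752} = \frac{1}{2} \left(- \frac{1}{1094}\right) \frac{1}{5833752} = \left(- \frac{1}{2188}\right) \frac{1}{5833752} = - \frac{1}{12764249376}$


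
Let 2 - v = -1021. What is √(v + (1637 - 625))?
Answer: √2035 ≈ 45.111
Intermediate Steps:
v = 1023 (v = 2 - 1*(-1021) = 2 + 1021 = 1023)
√(v + (1637 - 625)) = √(1023 + (1637 - 625)) = √(1023 + 1012) = √2035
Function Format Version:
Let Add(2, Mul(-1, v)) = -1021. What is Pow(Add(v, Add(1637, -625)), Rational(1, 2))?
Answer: Pow(2035, Rational(1, 2)) ≈ 45.111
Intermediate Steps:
v = 1023 (v = Add(2, Mul(-1, -1021)) = Add(2, 1021) = 1023)
Pow(Add(v, Add(1637, -625)), Rational(1, 2)) = Pow(Add(1023, Add(1637, -625)), Rational(1, 2)) = Pow(Add(1023, 1012), Rational(1, 2)) = Pow(2035, Rational(1, 2))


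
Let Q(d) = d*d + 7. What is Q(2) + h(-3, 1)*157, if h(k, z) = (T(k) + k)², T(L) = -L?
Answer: 11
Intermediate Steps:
Q(d) = 7 + d² (Q(d) = d² + 7 = 7 + d²)
h(k, z) = 0 (h(k, z) = (-k + k)² = 0² = 0)
Q(2) + h(-3, 1)*157 = (7 + 2²) + 0*157 = (7 + 4) + 0 = 11 + 0 = 11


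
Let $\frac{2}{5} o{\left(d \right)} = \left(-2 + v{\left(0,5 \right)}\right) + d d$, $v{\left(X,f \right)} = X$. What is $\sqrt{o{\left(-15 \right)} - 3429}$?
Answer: $\frac{i \sqrt{11486}}{2} \approx 53.586 i$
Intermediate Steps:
$o{\left(d \right)} = -5 + \frac{5 d^{2}}{2}$ ($o{\left(d \right)} = \frac{5 \left(\left(-2 + 0\right) + d d\right)}{2} = \frac{5 \left(-2 + d^{2}\right)}{2} = -5 + \frac{5 d^{2}}{2}$)
$\sqrt{o{\left(-15 \right)} - 3429} = \sqrt{\left(-5 + \frac{5 \left(-15\right)^{2}}{2}\right) - 3429} = \sqrt{\left(-5 + \frac{5}{2} \cdot 225\right) - 3429} = \sqrt{\left(-5 + \frac{1125}{2}\right) - 3429} = \sqrt{\frac{1115}{2} - 3429} = \sqrt{- \frac{5743}{2}} = \frac{i \sqrt{11486}}{2}$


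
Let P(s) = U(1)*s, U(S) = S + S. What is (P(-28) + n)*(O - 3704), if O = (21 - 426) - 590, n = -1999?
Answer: 9656445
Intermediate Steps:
U(S) = 2*S
P(s) = 2*s (P(s) = (2*1)*s = 2*s)
O = -995 (O = -405 - 590 = -995)
(P(-28) + n)*(O - 3704) = (2*(-28) - 1999)*(-995 - 3704) = (-56 - 1999)*(-4699) = -2055*(-4699) = 9656445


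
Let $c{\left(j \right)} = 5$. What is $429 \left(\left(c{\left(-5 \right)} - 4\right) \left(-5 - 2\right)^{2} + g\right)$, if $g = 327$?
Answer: $161304$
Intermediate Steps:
$429 \left(\left(c{\left(-5 \right)} - 4\right) \left(-5 - 2\right)^{2} + g\right) = 429 \left(\left(5 - 4\right) \left(-5 - 2\right)^{2} + 327\right) = 429 \left(1 \left(-7\right)^{2} + 327\right) = 429 \left(1 \cdot 49 + 327\right) = 429 \left(49 + 327\right) = 429 \cdot 376 = 161304$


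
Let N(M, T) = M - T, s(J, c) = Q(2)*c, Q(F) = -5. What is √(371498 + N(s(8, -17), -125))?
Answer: 2*√92927 ≈ 609.68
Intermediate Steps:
s(J, c) = -5*c
√(371498 + N(s(8, -17), -125)) = √(371498 + (-5*(-17) - 1*(-125))) = √(371498 + (85 + 125)) = √(371498 + 210) = √371708 = 2*√92927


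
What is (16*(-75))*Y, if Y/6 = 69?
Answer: -496800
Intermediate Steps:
Y = 414 (Y = 6*69 = 414)
(16*(-75))*Y = (16*(-75))*414 = -1200*414 = -496800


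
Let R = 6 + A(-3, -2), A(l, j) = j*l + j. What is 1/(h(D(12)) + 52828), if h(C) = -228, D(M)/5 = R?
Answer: 1/52600 ≈ 1.9011e-5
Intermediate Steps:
A(l, j) = j + j*l
R = 10 (R = 6 - 2*(1 - 3) = 6 - 2*(-2) = 6 + 4 = 10)
D(M) = 50 (D(M) = 5*10 = 50)
1/(h(D(12)) + 52828) = 1/(-228 + 52828) = 1/52600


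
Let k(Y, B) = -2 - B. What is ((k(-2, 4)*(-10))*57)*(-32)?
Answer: -109440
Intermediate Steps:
((k(-2, 4)*(-10))*57)*(-32) = (((-2 - 1*4)*(-10))*57)*(-32) = (((-2 - 4)*(-10))*57)*(-32) = (-6*(-10)*57)*(-32) = (60*57)*(-32) = 3420*(-32) = -109440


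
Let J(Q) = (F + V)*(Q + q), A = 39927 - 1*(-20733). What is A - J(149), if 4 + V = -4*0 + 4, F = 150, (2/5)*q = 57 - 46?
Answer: 34185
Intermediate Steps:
q = 55/2 (q = 5*(57 - 46)/2 = (5/2)*11 = 55/2 ≈ 27.500)
V = 0 (V = -4 + (-4*0 + 4) = -4 + (0 + 4) = -4 + 4 = 0)
A = 60660 (A = 39927 + 20733 = 60660)
J(Q) = 4125 + 150*Q (J(Q) = (150 + 0)*(Q + 55/2) = 150*(55/2 + Q) = 4125 + 150*Q)
A - J(149) = 60660 - (4125 + 150*149) = 60660 - (4125 + 22350) = 60660 - 1*26475 = 60660 - 26475 = 34185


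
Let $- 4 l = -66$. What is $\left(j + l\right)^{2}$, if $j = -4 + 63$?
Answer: $\frac{22801}{4} \approx 5700.3$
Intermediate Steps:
$l = \frac{33}{2}$ ($l = \left(- \frac{1}{4}\right) \left(-66\right) = \frac{33}{2} \approx 16.5$)
$j = 59$
$\left(j + l\right)^{2} = \left(59 + \frac{33}{2}\right)^{2} = \left(\frac{151}{2}\right)^{2} = \frac{22801}{4}$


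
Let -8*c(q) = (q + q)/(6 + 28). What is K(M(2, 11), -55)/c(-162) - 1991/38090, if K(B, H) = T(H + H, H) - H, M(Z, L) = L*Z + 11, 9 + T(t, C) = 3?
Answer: 126754609/3085290 ≈ 41.084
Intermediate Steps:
T(t, C) = -6 (T(t, C) = -9 + 3 = -6)
c(q) = -q/136 (c(q) = -(q + q)/(8*(6 + 28)) = -2*q/(8*34) = -q/136)
M(Z, L) = 11 + L*Z
K(B, H) = -6 - H
K(M(2, 11), -55)/c(-162) - 1991/38090 = (-6 - 1*(-55))/((-1/136*(-162))) - 1991/38090 = (-6 + 55)/(81/68) - 1991*1/38090 = 49*(68/81) - 1991/38090 = 3332/81 - 1991/38090 = 126754609/3085290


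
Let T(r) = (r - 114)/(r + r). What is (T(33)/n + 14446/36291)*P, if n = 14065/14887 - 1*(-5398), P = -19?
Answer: -485056006076927/64170835002582 ≈ -7.5588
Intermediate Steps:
T(r) = (-114 + r)/(2*r) (T(r) = (-114 + r)/((2*r)) = (-114 + r)*(1/(2*r)) = (-114 + r)/(2*r))
n = 80374091/14887 (n = 14065*(1/14887) + 5398 = 14065/14887 + 5398 = 80374091/14887 ≈ 5398.9)
(T(33)/n + 14446/36291)*P = (((1/2)*(-114 + 33)/33)/(80374091/14887) + 14446/36291)*(-19) = (((1/2)*(1/33)*(-81))*(14887/80374091) + 14446*(1/36291))*(-19) = (-27/22*14887/80374091 + 14446/36291)*(-19) = (-401949/1768230002 + 14446/36291)*(-19) = (25529263477733/64170835002582)*(-19) = -485056006076927/64170835002582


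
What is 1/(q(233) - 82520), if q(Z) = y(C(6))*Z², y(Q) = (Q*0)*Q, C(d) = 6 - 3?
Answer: -1/82520 ≈ -1.2118e-5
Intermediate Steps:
C(d) = 3
y(Q) = 0 (y(Q) = 0*Q = 0)
q(Z) = 0 (q(Z) = 0*Z² = 0)
1/(q(233) - 82520) = 1/(0 - 82520) = 1/(-82520) = -1/82520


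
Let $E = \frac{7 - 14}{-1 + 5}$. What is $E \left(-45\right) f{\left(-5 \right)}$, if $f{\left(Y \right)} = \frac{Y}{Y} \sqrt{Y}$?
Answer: $\frac{315 i \sqrt{5}}{4} \approx 176.09 i$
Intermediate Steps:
$f{\left(Y \right)} = \sqrt{Y}$ ($f{\left(Y \right)} = 1 \sqrt{Y} = \sqrt{Y}$)
$E = - \frac{7}{4} \approx -1.75$
$E \left(-45\right) f{\left(-5 \right)} = \left(- \frac{7}{4}\right) \left(-45\right) \sqrt{-5} = \frac{315 i \sqrt{5}}{4}$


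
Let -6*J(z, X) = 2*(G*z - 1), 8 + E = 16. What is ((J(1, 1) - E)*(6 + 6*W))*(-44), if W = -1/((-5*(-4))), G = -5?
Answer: 7524/5 ≈ 1504.8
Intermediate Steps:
E = 8 (E = -8 + 16 = 8)
W = -1/20 ≈ -0.050000
J(z, X) = ⅓ + 5*z/3 (J(z, X) = -(-5*z - 1)/3 = -(-1 - 5*z)/3 = -(-2 - 10*z)/6 = ⅓ + 5*z/3)
((J(1, 1) - E)*(6 + 6*W))*(-44) = (((⅓ + (5/3)*1) - 1*8)*(6 + 6*(-1/20)))*(-44) = (((⅓ + 5/3) - 8)*(6 - 3/10))*(-44) = ((2 - 8)*(57/10))*(-44) = -6*57/10*(-44) = -171/5*(-44) = 7524/5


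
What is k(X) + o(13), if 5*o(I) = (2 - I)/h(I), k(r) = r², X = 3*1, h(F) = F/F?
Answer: 34/5 ≈ 6.8000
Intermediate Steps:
h(F) = 1
X = 3
o(I) = ⅖ - I/5 (o(I) = ((2 - I)/1)/5 = ((2 - I)*1)/5 = (2 - I)/5 = ⅖ - I/5)
k(X) + o(13) = 3² + (⅖ - ⅕*13) = 9 + (⅖ - 13/5) = 9 - 11/5 = 34/5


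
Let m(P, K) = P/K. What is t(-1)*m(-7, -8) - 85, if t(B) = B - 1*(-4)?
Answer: -659/8 ≈ -82.375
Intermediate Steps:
t(B) = 4 + B (t(B) = B + 4 = 4 + B)
t(-1)*m(-7, -8) - 85 = (4 - 1)*(-7/(-8)) - 85 = 3*(-7*(-⅛)) - 85 = 3*(7/8) - 85 = 21/8 - 85 = -659/8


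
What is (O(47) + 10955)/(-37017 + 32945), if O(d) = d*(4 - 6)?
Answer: -10861/4072 ≈ -2.6672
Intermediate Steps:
O(d) = -2*d (O(d) = d*(-2) = -2*d)
(O(47) + 10955)/(-37017 + 32945) = (-2*47 + 10955)/(-37017 + 32945) = (-94 + 10955)/(-4072) = 10861*(-1/4072) = -10861/4072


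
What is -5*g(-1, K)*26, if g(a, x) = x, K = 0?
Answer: 0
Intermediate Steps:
-5*g(-1, K)*26 = -5*0*26 = 0*26 = 0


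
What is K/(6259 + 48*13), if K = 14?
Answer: 14/6883 ≈ 0.0020340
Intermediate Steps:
K/(6259 + 48*13) = 14/(6259 + 48*13) = 14/(6259 + 624) = 14/6883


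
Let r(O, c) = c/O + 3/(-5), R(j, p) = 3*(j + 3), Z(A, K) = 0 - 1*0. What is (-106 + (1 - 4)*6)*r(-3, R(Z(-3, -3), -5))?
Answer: 2232/5 ≈ 446.40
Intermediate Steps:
Z(A, K) = 0 (Z(A, K) = 0 + 0 = 0)
R(j, p) = 9 + 3*j (R(j, p) = 3*(3 + j) = 9 + 3*j)
r(O, c) = -3/5 + c/O (r(O, c) = c/O + 3*(-1/5) = c/O - 3/5 = -3/5 + c/O)
(-106 + (1 - 4)*6)*r(-3, R(Z(-3, -3), -5)) = (-106 + (1 - 4)*6)*(-3/5 + (9 + 3*0)/(-3)) = (-106 - 3*6)*(-3/5 + (9 + 0)*(-1/3)) = (-106 - 18)*(-3/5 + 9*(-1/3)) = -124*(-3/5 - 3) = -124*(-18/5) = 2232/5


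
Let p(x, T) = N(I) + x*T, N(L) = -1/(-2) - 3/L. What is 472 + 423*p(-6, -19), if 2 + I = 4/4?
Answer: 100349/2 ≈ 50175.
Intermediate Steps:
I = -1 (I = -2 + 4/4 = -2 + 4*(1/4) = -2 + 1 = -1)
N(L) = 1/2 - 3/L (N(L) = -1*(-1/2) - 3/L = 1/2 - 3/L)
p(x, T) = 7/2 + T*x (p(x, T) = (1/2)*(-6 - 1)/(-1) + x*T = (1/2)*(-1)*(-7) + T*x = 7/2 + T*x)
472 + 423*p(-6, -19) = 472 + 423*(7/2 - 19*(-6)) = 472 + 423*(7/2 + 114) = 472 + 423*(235/2) = 472 + 99405/2 = 100349/2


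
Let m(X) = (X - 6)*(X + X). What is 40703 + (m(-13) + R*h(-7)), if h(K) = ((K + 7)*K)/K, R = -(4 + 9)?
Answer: 41197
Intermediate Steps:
m(X) = 2*X*(-6 + X) (m(X) = (-6 + X)*(2*X) = 2*X*(-6 + X))
R = -13 (R = -1*13 = -13)
h(K) = 7 + K (h(K) = ((7 + K)*K)/K = (K*(7 + K))/K = 7 + K)
40703 + (m(-13) + R*h(-7)) = 40703 + (2*(-13)*(-6 - 13) - 13*(7 - 7)) = 40703 + (2*(-13)*(-19) - 13*0) = 40703 + (494 + 0) = 40703 + 494 = 41197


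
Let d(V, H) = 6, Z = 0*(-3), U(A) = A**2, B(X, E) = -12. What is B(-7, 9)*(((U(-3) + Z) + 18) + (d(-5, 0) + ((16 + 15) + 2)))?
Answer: -792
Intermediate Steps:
Z = 0
B(-7, 9)*(((U(-3) + Z) + 18) + (d(-5, 0) + ((16 + 15) + 2))) = -12*((((-3)**2 + 0) + 18) + (6 + ((16 + 15) + 2))) = -12*(((9 + 0) + 18) + (6 + (31 + 2))) = -12*((9 + 18) + (6 + 33)) = -12*(27 + 39) = -12*66 = -792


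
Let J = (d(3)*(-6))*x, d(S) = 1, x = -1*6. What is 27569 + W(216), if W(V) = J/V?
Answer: 165415/6 ≈ 27569.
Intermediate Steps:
x = -6
J = 36 (J = (1*(-6))*(-6) = -6*(-6) = 36)
W(V) = 36/V
27569 + W(216) = 27569 + 36/216 = 27569 + 36*(1/216) = 27569 + ⅙ = 165415/6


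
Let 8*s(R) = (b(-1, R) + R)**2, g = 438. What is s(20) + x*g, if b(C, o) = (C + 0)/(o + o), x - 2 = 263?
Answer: 1486334401/12800 ≈ 1.1612e+5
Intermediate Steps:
x = 265 (x = 2 + 263 = 265)
b(C, o) = C/(2*o) (b(C, o) = C/((2*o)) = C*(1/(2*o)) = C/(2*o))
s(R) = (R - 1/(2*R))**2/8 (s(R) = ((1/2)*(-1)/R + R)**2/8 = (-1/(2*R) + R)**2/8 = (R - 1/(2*R))**2/8)
s(20) + x*g = (1/32)*(-1 + 2*20**2)**2/20**2 + 265*438 = (1/32)*(1/400)*(-1 + 2*400)**2 + 116070 = (1/32)*(1/400)*(-1 + 800)**2 + 116070 = (1/32)*(1/400)*799**2 + 116070 = (1/32)*(1/400)*638401 + 116070 = 638401/12800 + 116070 = 1486334401/12800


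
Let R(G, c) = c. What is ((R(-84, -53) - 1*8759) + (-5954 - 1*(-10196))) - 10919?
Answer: -15489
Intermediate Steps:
((R(-84, -53) - 1*8759) + (-5954 - 1*(-10196))) - 10919 = ((-53 - 1*8759) + (-5954 - 1*(-10196))) - 10919 = ((-53 - 8759) + (-5954 + 10196)) - 10919 = (-8812 + 4242) - 10919 = -4570 - 10919 = -15489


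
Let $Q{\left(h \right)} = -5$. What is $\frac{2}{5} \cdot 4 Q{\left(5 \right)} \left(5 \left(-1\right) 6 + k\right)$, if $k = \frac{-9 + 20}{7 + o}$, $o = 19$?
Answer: $\frac{3076}{13} \approx 236.62$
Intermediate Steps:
$k = \frac{11}{26}$ ($k = \frac{-9 + 20}{7 + 19} = \frac{11}{26} \approx 0.42308$)
$\frac{2}{5} \cdot 4 Q{\left(5 \right)} \left(5 \left(-1\right) 6 + k\right) = \frac{2}{5} \cdot 4 \left(-5\right) \left(5 \left(-1\right) 6 + \frac{11}{26}\right) = 2 \cdot \frac{1}{5} \cdot 4 \left(-5\right) \left(\left(-5\right) 6 + \frac{11}{26}\right) = \frac{2}{5} \cdot 4 \left(-5\right) \left(-30 + \frac{11}{26}\right) = \frac{8}{5} \left(-5\right) \left(- \frac{769}{26}\right) = \left(-8\right) \left(- \frac{769}{26}\right) = \frac{3076}{13}$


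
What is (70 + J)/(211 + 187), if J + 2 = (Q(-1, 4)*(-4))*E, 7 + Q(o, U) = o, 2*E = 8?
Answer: 98/199 ≈ 0.49246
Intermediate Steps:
E = 4 (E = (½)*8 = 4)
Q(o, U) = -7 + o
J = 126 (J = -2 + ((-7 - 1)*(-4))*4 = -2 - 8*(-4)*4 = -2 + 32*4 = -2 + 128 = 126)
(70 + J)/(211 + 187) = (70 + 126)/(211 + 187) = 196/398 = 196*(1/398) = 98/199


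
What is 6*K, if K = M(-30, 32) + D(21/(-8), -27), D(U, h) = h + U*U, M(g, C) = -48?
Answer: -13077/32 ≈ -408.66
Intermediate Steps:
D(U, h) = h + U**2
K = -4359/64 (K = -48 + (-27 + (21/(-8))**2) = -48 + (-27 + (21*(-1/8))**2) = -48 + (-27 + (-21/8)**2) = -48 + (-27 + 441/64) = -48 - 1287/64 = -4359/64 ≈ -68.109)
6*K = 6*(-4359/64) = -13077/32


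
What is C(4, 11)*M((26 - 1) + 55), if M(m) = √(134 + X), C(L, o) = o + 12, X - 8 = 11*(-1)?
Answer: 23*√131 ≈ 263.25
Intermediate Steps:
X = -3 (X = 8 + 11*(-1) = 8 - 11 = -3)
C(L, o) = 12 + o
M(m) = √131 (M(m) = √(134 - 3) = √131)
C(4, 11)*M((26 - 1) + 55) = (12 + 11)*√131 = 23*√131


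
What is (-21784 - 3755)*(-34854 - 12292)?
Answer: 1204061694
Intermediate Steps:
(-21784 - 3755)*(-34854 - 12292) = -25539*(-47146) = 1204061694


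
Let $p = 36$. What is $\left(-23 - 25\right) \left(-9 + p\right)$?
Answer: $-1296$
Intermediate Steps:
$\left(-23 - 25\right) \left(-9 + p\right) = \left(-23 - 25\right) \left(-9 + 36\right) = \left(-23 - 25\right) 27 = \left(-48\right) 27 = -1296$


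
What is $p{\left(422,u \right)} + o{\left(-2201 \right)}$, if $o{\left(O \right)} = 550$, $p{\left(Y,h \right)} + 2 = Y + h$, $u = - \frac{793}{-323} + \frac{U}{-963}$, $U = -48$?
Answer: $\frac{100832231}{103683} \approx 972.5$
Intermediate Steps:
$u = \frac{259721}{103683}$ ($u = - \frac{793}{-323} - \frac{48}{-963} = \left(-793\right) \left(- \frac{1}{323}\right) - - \frac{16}{321} = \frac{793}{323} + \frac{16}{321} = \frac{259721}{103683} \approx 2.505$)
$p{\left(Y,h \right)} = -2 + Y + h$ ($p{\left(Y,h \right)} = -2 + \left(Y + h\right) = -2 + Y + h$)
$p{\left(422,u \right)} + o{\left(-2201 \right)} = \left(-2 + 422 + \frac{259721}{103683}\right) + 550 = \frac{43806581}{103683} + 550 = \frac{100832231}{103683}$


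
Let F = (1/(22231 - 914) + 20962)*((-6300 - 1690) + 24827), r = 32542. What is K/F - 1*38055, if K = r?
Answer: -286309158117005611/7523562181335 ≈ -38055.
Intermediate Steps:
K = 32542
F = 7523562181335/21317 (F = (1/21317 + 20962)*(-7990 + 24827) = (1/21317 + 20962)*16837 = (446846955/21317)*16837 = 7523562181335/21317 ≈ 3.5294e+8)
K/F - 1*38055 = 32542/(7523562181335/21317) - 1*38055 = 32542*(21317/7523562181335) - 38055 = 693697814/7523562181335 - 38055 = -286309158117005611/7523562181335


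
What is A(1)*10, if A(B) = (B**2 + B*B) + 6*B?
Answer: 80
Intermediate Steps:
A(B) = 2*B**2 + 6*B (A(B) = (B**2 + B**2) + 6*B = 2*B**2 + 6*B)
A(1)*10 = (2*1*(3 + 1))*10 = (2*1*4)*10 = 8*10 = 80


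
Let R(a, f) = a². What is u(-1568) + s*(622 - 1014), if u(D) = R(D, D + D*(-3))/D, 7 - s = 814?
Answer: 314776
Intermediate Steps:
s = -807 (s = 7 - 1*814 = 7 - 814 = -807)
u(D) = D (u(D) = D²/D = D)
u(-1568) + s*(622 - 1014) = -1568 - 807*(622 - 1014) = -1568 - 807*(-392) = -1568 + 316344 = 314776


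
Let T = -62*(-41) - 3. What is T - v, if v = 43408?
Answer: -40869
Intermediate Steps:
T = 2539 (T = 2542 - 3 = 2539)
T - v = 2539 - 1*43408 = 2539 - 43408 = -40869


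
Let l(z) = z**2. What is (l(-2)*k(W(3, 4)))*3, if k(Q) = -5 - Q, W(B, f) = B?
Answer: -96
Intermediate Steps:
(l(-2)*k(W(3, 4)))*3 = ((-2)**2*(-5 - 1*3))*3 = (4*(-5 - 3))*3 = (4*(-8))*3 = -32*3 = -96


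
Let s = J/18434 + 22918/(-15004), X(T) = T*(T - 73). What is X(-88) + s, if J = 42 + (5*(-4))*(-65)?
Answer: 979559009151/69145934 ≈ 14167.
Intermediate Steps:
J = 1342 (J = 42 - 20*(-65) = 42 + 1300 = 1342)
X(T) = T*(-73 + T)
s = -100583761/69145934 (s = 1342/18434 + 22918/(-15004) = 1342*(1/18434) + 22918*(-1/15004) = 671/9217 - 11459/7502 = -100583761/69145934 ≈ -1.4547)
X(-88) + s = -88*(-73 - 88) - 100583761/69145934 = -88*(-161) - 100583761/69145934 = 14168 - 100583761/69145934 = 979559009151/69145934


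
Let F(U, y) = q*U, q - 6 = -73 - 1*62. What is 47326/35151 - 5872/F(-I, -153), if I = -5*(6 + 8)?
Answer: 35208914/17634085 ≈ 1.9966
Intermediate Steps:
I = -70 (I = -5*14 = -70)
q = -129 (q = 6 + (-73 - 1*62) = 6 + (-73 - 62) = 6 - 135 = -129)
F(U, y) = -129*U
47326/35151 - 5872/F(-I, -153) = 47326/35151 - 5872/((-(-129)*(-70))) = 47326*(1/35151) - 5872/((-129*70)) = 47326/35151 - 5872/(-9030) = 47326/35151 - 5872*(-1/9030) = 47326/35151 + 2936/4515 = 35208914/17634085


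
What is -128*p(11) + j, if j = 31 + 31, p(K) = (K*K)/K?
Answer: -1346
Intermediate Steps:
p(K) = K (p(K) = K²/K = K)
j = 62
-128*p(11) + j = -128*11 + 62 = -1408 + 62 = -1346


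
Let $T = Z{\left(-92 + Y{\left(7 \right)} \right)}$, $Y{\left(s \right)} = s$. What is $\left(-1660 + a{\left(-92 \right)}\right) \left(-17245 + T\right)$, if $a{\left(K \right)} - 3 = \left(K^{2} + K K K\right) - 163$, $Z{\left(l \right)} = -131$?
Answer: $13415036544$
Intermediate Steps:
$a{\left(K \right)} = -160 + K^{2} + K^{3}$ ($a{\left(K \right)} = 3 - \left(163 - K^{2} - K K K\right) = 3 - \left(163 - K^{2} - K^{2} K\right) = 3 - \left(163 - K^{2} - K^{3}\right) = 3 + \left(-163 + K^{2} + K^{3}\right) = -160 + K^{2} + K^{3}$)
$T = -131$
$\left(-1660 + a{\left(-92 \right)}\right) \left(-17245 + T\right) = \left(-1660 + \left(-160 + \left(-92\right)^{2} + \left(-92\right)^{3}\right)\right) \left(-17245 - 131\right) = \left(-1660 - 770384\right) \left(-17376\right) = \left(-772044\right) \left(-17376\right) = 13415036544$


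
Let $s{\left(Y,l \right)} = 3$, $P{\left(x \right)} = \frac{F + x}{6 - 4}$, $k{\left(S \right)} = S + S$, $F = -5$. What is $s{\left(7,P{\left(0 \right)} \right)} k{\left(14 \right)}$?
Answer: $84$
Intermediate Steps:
$k{\left(S \right)} = 2 S$
$P{\left(x \right)} = - \frac{5}{2} + \frac{x}{2}$ ($P{\left(x \right)} = \frac{-5 + x}{6 - 4} = \frac{-5 + x}{2} = \left(-5 + x\right) \frac{1}{2} = - \frac{5}{2} + \frac{x}{2}$)
$s{\left(7,P{\left(0 \right)} \right)} k{\left(14 \right)} = 3 \cdot 2 \cdot 14 = 3 \cdot 28 = 84$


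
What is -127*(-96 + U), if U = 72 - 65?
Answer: 11303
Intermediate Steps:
U = 7
-127*(-96 + U) = -127*(-96 + 7) = -127*(-89) = 11303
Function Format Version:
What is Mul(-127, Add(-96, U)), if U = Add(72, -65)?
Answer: 11303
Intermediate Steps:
U = 7
Mul(-127, Add(-96, U)) = Mul(-127, Add(-96, 7)) = Mul(-127, -89) = 11303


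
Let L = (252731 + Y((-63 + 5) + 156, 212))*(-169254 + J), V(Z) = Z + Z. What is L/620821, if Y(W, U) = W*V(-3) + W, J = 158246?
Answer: -2776668928/620821 ≈ -4472.6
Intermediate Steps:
V(Z) = 2*Z
Y(W, U) = -5*W (Y(W, U) = W*(2*(-3)) + W = W*(-6) + W = -6*W + W = -5*W)
L = -2776668928 (L = (252731 - 5*((-63 + 5) + 156))*(-169254 + 158246) = (252731 - 5*(-58 + 156))*(-11008) = (252731 - 5*98)*(-11008) = (252731 - 490)*(-11008) = 252241*(-11008) = -2776668928)
L/620821 = -2776668928/620821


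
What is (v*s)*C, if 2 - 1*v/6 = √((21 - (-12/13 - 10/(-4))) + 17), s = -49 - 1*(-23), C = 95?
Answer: -29640 + 570*√24622 ≈ 59801.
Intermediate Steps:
s = -26 (s = -49 + 23 = -26)
v = 12 - 3*√24622/13 (v = 12 - 6*√((21 - (-12/13 - 10/(-4))) + 17) = 12 - 6*√((21 - (-12*1/13 - 10*(-¼))) + 17) = 12 - 6*√((21 - (-12/13 + 5/2)) + 17) = 12 - 6*√((21 - 1*41/26) + 17) = 12 - 6*√((21 - 41/26) + 17) = 12 - 6*√(505/26 + 17) = 12 - 3*√24622/13 ≈ -24.211)
(v*s)*C = ((12 - 3*√24622/13)*(-26))*95 = (-312 + 6*√24622)*95 = -29640 + 570*√24622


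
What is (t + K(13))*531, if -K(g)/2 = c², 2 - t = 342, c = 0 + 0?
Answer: -180540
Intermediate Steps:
c = 0
t = -340 (t = 2 - 1*342 = 2 - 342 = -340)
K(g) = 0 (K(g) = -2*0² = -2*0 = 0)
(t + K(13))*531 = (-340 + 0)*531 = -340*531 = -180540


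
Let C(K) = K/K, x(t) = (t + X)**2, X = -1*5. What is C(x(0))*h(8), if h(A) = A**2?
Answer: 64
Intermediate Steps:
X = -5
x(t) = (-5 + t)**2 (x(t) = (t - 5)**2 = (-5 + t)**2)
C(K) = 1
C(x(0))*h(8) = 1*8**2 = 1*64 = 64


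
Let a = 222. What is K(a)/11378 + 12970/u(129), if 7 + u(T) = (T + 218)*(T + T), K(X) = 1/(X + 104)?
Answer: 48108776679/332046381332 ≈ 0.14489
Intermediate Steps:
K(X) = 1/(104 + X)
u(T) = -7 + 2*T*(218 + T) (u(T) = -7 + (T + 218)*(T + T) = -7 + (218 + T)*(2*T) = -7 + 2*T*(218 + T))
K(a)/11378 + 12970/u(129) = 1/((104 + 222)*11378) + 12970/(-7 + 2*129² + 436*129) = (1/11378)/326 + 12970/(-7 + 2*16641 + 56244) = (1/326)*(1/11378) + 12970/(-7 + 33282 + 56244) = 1/3709228 + 12970/89519 = 48108776679/332046381332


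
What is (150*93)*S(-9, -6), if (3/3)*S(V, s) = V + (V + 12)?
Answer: -83700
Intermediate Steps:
S(V, s) = 12 + 2*V (S(V, s) = V + (V + 12) = V + (12 + V) = 12 + 2*V)
(150*93)*S(-9, -6) = (150*93)*(12 + 2*(-9)) = 13950*(12 - 18) = 13950*(-6) = -83700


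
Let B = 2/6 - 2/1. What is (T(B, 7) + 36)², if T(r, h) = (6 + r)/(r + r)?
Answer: 120409/100 ≈ 1204.1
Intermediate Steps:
B = -5/3 (B = 2*(⅙) - 2*1 = ⅓ - 2 = -5/3 ≈ -1.6667)
T(r, h) = (6 + r)/(2*r) (T(r, h) = (6 + r)/((2*r)) = (6 + r)*(1/(2*r)) = (6 + r)/(2*r))
(T(B, 7) + 36)² = ((6 - 5/3)/(2*(-5/3)) + 36)² = ((½)*(-⅗)*(13/3) + 36)² = (-13/10 + 36)² = (347/10)² = 120409/100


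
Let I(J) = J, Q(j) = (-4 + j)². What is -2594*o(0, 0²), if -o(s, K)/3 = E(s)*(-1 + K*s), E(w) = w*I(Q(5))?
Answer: 0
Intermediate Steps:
E(w) = w (E(w) = w*(-4 + 5)² = w*1² = w*1 = w)
o(s, K) = -3*s*(-1 + K*s)
-2594*o(0, 0²) = -7782*0*(1 - 1*0²*0) = -7782*0*(1 - 1*0*0) = -7782*0*(1 + 0) = -7782*0 = -2594*0 = 0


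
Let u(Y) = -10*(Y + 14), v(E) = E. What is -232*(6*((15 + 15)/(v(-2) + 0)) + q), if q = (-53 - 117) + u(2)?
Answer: 97440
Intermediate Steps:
u(Y) = -140 - 10*Y (u(Y) = -10*(14 + Y) = -140 - 10*Y)
q = -330 (q = (-53 - 117) + (-140 - 10*2) = -170 + (-140 - 20) = -170 - 160 = -330)
-232*(6*((15 + 15)/(v(-2) + 0)) + q) = -232*(6*((15 + 15)/(-2 + 0)) - 330) = -232*(6*(30/(-2)) - 330) = -232*(6*(30*(-½)) - 330) = -232*(6*(-15) - 330) = -232*(-90 - 330) = -232*(-420) = 97440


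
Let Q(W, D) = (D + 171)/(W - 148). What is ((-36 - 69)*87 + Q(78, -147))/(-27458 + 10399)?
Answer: 319737/597065 ≈ 0.53551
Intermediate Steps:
Q(W, D) = (171 + D)/(-148 + W)
((-36 - 69)*87 + Q(78, -147))/(-27458 + 10399) = ((-36 - 69)*87 + (171 - 147)/(-148 + 78))/(-27458 + 10399) = (-105*87 + 24/(-70))/(-17059) = (-9135 - 1/70*24)*(-1/17059) = (-9135 - 12/35)*(-1/17059) = -319737/35*(-1/17059) = 319737/597065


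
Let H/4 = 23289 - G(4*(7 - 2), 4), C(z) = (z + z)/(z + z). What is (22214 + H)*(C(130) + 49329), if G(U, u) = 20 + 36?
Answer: 5680152180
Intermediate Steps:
C(z) = 1 (C(z) = (2*z)/((2*z)) = (2*z)*(1/(2*z)) = 1)
G(U, u) = 56
H = 92932 (H = 4*(23289 - 1*56) = 4*(23289 - 56) = 4*23233 = 92932)
(22214 + H)*(C(130) + 49329) = (22214 + 92932)*(1 + 49329) = 115146*49330 = 5680152180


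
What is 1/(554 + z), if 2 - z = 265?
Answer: 1/291 ≈ 0.0034364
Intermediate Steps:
z = -263 (z = 2 - 1*265 = 2 - 265 = -263)
1/(554 + z) = 1/(554 - 263) = 1/291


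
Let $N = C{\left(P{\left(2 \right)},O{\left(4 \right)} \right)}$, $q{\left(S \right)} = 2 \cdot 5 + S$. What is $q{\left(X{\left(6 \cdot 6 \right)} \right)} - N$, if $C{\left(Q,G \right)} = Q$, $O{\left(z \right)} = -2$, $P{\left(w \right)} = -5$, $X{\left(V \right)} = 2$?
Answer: $17$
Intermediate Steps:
$q{\left(S \right)} = 10 + S$
$N = -5$
$q{\left(X{\left(6 \cdot 6 \right)} \right)} - N = \left(10 + 2\right) - -5 = 12 + 5 = 17$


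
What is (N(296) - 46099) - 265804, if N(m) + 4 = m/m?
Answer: -311906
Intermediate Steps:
N(m) = -3 (N(m) = -4 + m/m = -4 + 1 = -3)
(N(296) - 46099) - 265804 = (-3 - 46099) - 265804 = -46102 - 265804 = -311906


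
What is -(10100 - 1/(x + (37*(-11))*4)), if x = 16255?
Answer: -147732699/14627 ≈ -10100.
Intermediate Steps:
-(10100 - 1/(x + (37*(-11))*4)) = -(10100 - 1/(16255 + (37*(-11))*4)) = -(10100 - 1/(16255 - 407*4)) = -(10100 - 1/(16255 - 1628)) = -(10100 - 1/14627) = -1*147732699/14627 = -147732699/14627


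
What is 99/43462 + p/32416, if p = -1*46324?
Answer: -251265563/176108024 ≈ -1.4268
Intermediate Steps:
p = -46324
99/43462 + p/32416 = 99/43462 - 46324/32416 = 99*(1/43462) - 46324*1/32416 = 99/43462 - 11581/8104 = -251265563/176108024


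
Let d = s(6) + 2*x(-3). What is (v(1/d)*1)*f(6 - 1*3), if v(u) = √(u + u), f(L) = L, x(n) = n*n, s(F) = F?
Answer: √3/2 ≈ 0.86602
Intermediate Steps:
x(n) = n²
d = 24 (d = 6 + 2*(-3)² = 6 + 2*9 = 6 + 18 = 24)
v(u) = √2*√u (v(u) = √(2*u) = √2*√u)
(v(1/d)*1)*f(6 - 1*3) = ((√2*√(1/24))*1)*(6 - 1*3) = ((√2*√(1/24))*1)*(6 - 3) = ((√2*(√6/12))*1)*3 = ((√3/6)*1)*3 = (√3/6)*3 = √3/2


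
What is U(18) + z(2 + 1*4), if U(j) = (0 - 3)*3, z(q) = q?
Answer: -3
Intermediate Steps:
U(j) = -9 (U(j) = -3*3 = -9)
U(18) + z(2 + 1*4) = -9 + (2 + 1*4) = -9 + (2 + 4) = -9 + 6 = -3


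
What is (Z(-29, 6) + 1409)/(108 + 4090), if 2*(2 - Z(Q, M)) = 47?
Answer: 2775/8396 ≈ 0.33051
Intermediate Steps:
Z(Q, M) = -43/2 (Z(Q, M) = 2 - ½*47 = 2 - 47/2 = -43/2)
(Z(-29, 6) + 1409)/(108 + 4090) = (-43/2 + 1409)/(108 + 4090) = (2775/2)/4198 = (2775/2)*(1/4198) = 2775/8396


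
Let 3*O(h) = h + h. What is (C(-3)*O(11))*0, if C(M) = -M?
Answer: 0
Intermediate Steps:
O(h) = 2*h/3 (O(h) = (h + h)/3 = (2*h)/3 = 2*h/3)
(C(-3)*O(11))*0 = ((-1*(-3))*((⅔)*11))*0 = (3*(22/3))*0 = 22*0 = 0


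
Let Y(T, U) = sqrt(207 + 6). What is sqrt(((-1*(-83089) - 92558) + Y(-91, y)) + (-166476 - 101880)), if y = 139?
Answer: sqrt(-277825 + sqrt(213)) ≈ 527.08*I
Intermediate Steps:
Y(T, U) = sqrt(213)
sqrt(((-1*(-83089) - 92558) + Y(-91, y)) + (-166476 - 101880)) = sqrt(((-1*(-83089) - 92558) + sqrt(213)) + (-166476 - 101880)) = sqrt(((83089 - 92558) + sqrt(213)) - 268356) = sqrt((-9469 + sqrt(213)) - 268356) = sqrt(-277825 + sqrt(213))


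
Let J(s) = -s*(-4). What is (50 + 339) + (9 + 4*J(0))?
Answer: 398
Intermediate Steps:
J(s) = 4*s
(50 + 339) + (9 + 4*J(0)) = (50 + 339) + (9 + 4*(4*0)) = 389 + (9 + 4*0) = 389 + (9 + 0) = 389 + 9 = 398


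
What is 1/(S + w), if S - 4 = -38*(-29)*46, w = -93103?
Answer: -1/42407 ≈ -2.3581e-5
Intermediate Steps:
S = 50696 (S = 4 - 38*(-29)*46 = 4 + 1102*46 = 4 + 50692 = 50696)
1/(S + w) = 1/(50696 - 93103) = 1/(-42407) = -1/42407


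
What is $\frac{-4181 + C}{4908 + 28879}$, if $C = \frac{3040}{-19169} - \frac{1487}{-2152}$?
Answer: $- \frac{172451345305}{1393770782456} \approx -0.12373$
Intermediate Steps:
$C = \frac{21962223}{41251688}$ ($C = 3040 \left(- \frac{1}{19169}\right) - - \frac{1487}{2152} = - \frac{3040}{19169} + \frac{1487}{2152} = \frac{21962223}{41251688} \approx 0.5324$)
$\frac{-4181 + C}{4908 + 28879} = \frac{-4181 + \frac{21962223}{41251688}}{4908 + 28879} = - \frac{172451345305}{41251688 \cdot 33787} = \left(- \frac{172451345305}{41251688}\right) \frac{1}{33787} = - \frac{172451345305}{1393770782456}$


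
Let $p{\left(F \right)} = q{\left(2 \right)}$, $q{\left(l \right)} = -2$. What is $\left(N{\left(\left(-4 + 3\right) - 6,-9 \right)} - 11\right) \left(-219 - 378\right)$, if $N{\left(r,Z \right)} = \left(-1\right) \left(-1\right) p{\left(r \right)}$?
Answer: $7761$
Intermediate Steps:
$p{\left(F \right)} = -2$
$N{\left(r,Z \right)} = -2$ ($N{\left(r,Z \right)} = \left(-1\right) \left(-1\right) \left(-2\right) = 1 \left(-2\right) = -2$)
$\left(N{\left(\left(-4 + 3\right) - 6,-9 \right)} - 11\right) \left(-219 - 378\right) = \left(-2 - 11\right) \left(-219 - 378\right) = \left(-13\right) \left(-597\right) = 7761$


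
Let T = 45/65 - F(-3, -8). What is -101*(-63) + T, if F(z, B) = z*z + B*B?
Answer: 81779/13 ≈ 6290.7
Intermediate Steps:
F(z, B) = B² + z² (F(z, B) = z² + B² = B² + z²)
T = -940/13 (T = 45/65 - ((-8)² + (-3)²) = 45*(1/65) - (64 + 9) = 9/13 - 1*73 = 9/13 - 73 = -940/13 ≈ -72.308)
-101*(-63) + T = -101*(-63) - 940/13 = 6363 - 940/13 = 81779/13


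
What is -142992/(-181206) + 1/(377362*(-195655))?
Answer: 586527462191773/743274416161370 ≈ 0.78911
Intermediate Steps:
-142992/(-181206) + 1/(377362*(-195655)) = -142992*(-1/181206) + (1/377362)*(-1/195655) = 7944/10067 - 1/73832762110 = 586527462191773/743274416161370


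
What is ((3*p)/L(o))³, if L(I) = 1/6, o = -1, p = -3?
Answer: -157464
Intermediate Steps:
L(I) = ⅙
((3*p)/L(o))³ = ((3*(-3))/(⅙))³ = (-9*6)³ = (-54)³ = -157464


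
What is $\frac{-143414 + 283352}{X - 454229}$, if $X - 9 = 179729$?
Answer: $- \frac{46646}{91497} \approx -0.50981$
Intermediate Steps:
$X = 179738$ ($X = 9 + 179729 = 179738$)
$\frac{-143414 + 283352}{X - 454229} = \frac{-143414 + 283352}{179738 - 454229} = \frac{139938}{-274491} = 139938 \left(- \frac{1}{274491}\right) = - \frac{46646}{91497}$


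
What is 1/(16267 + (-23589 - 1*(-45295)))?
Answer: 1/37973 ≈ 2.6334e-5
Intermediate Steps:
1/(16267 + (-23589 - 1*(-45295))) = 1/(16267 + (-23589 + 45295)) = 1/(16267 + 21706) = 1/37973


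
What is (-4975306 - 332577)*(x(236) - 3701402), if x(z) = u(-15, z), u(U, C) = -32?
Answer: 19646778604222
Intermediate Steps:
x(z) = -32
(-4975306 - 332577)*(x(236) - 3701402) = (-4975306 - 332577)*(-32 - 3701402) = -5307883*(-3701434) = 19646778604222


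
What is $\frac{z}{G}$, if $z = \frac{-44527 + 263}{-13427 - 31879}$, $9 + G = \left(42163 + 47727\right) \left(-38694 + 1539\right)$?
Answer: $- \frac{22132}{75657915610227} \approx -2.9253 \cdot 10^{-10}$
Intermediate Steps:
$G = -3339862959$ ($G = -9 + \left(42163 + 47727\right) \left(-38694 + 1539\right) = -9 + 89890 \left(-37155\right) = -9 - 3339862950 = -3339862959$)
$z = \frac{22132}{22653}$ ($z = - \frac{44264}{-45306} = \left(-44264\right) \left(- \frac{1}{45306}\right) = \frac{22132}{22653} \approx 0.977$)
$\frac{z}{G} = \frac{22132}{22653 \left(-3339862959\right)} = \frac{22132}{22653} \left(- \frac{1}{3339862959}\right) = - \frac{22132}{75657915610227}$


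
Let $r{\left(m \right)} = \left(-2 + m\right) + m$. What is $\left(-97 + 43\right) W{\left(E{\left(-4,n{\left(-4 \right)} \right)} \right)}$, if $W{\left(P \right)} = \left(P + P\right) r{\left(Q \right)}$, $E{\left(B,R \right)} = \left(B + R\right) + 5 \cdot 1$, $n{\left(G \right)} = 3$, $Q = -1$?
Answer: $1728$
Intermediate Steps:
$E{\left(B,R \right)} = 5 + B + R$ ($E{\left(B,R \right)} = \left(B + R\right) + 5 = 5 + B + R$)
$r{\left(m \right)} = -2 + 2 m$
$W{\left(P \right)} = - 8 P$ ($W{\left(P \right)} = \left(P + P\right) \left(-2 + 2 \left(-1\right)\right) = 2 P \left(-2 - 2\right) = 2 P \left(-4\right) = - 8 P$)
$\left(-97 + 43\right) W{\left(E{\left(-4,n{\left(-4 \right)} \right)} \right)} = \left(-97 + 43\right) \left(- 8 \left(5 - 4 + 3\right)\right) = - 54 \left(\left(-8\right) 4\right) = \left(-54\right) \left(-32\right) = 1728$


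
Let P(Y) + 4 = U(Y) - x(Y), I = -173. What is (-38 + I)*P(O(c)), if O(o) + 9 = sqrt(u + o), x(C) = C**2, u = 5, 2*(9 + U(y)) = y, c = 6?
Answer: 46209/2 - 7807*sqrt(11)/2 ≈ 10158.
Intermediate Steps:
U(y) = -9 + y/2
O(o) = -9 + sqrt(5 + o)
P(Y) = -13 + Y/2 - Y**2 (P(Y) = -4 + ((-9 + Y/2) - Y**2) = -4 + (-9 + Y/2 - Y**2) = -13 + Y/2 - Y**2)
(-38 + I)*P(O(c)) = (-38 - 173)*(-13 + (-9 + sqrt(5 + 6))/2 - (-9 + sqrt(5 + 6))**2) = -211*(-13 + (-9 + sqrt(11))/2 - (-9 + sqrt(11))**2) = -211*(-13 + (-9/2 + sqrt(11)/2) - (-9 + sqrt(11))**2) = -211*(-35/2 + sqrt(11)/2 - (-9 + sqrt(11))**2) = 7385/2 + 211*(-9 + sqrt(11))**2 - 211*sqrt(11)/2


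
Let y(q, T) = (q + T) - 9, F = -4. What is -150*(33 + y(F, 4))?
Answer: -3600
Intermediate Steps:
y(q, T) = -9 + T + q (y(q, T) = (T + q) - 9 = -9 + T + q)
-150*(33 + y(F, 4)) = -150*(33 + (-9 + 4 - 4)) = -150*(33 - 9) = -150*24 = -3600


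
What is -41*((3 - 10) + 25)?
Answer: -738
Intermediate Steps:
-41*((3 - 10) + 25) = -41*(-7 + 25) = -41*18 = -738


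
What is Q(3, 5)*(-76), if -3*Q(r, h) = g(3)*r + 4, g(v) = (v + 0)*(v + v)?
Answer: 4408/3 ≈ 1469.3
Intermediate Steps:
g(v) = 2*v² (g(v) = v*(2*v) = 2*v²)
Q(r, h) = -4/3 - 6*r (Q(r, h) = -((2*3²)*r + 4)/3 = -((2*9)*r + 4)/3 = -(18*r + 4)/3 = -(4 + 18*r)/3 = -4/3 - 6*r)
Q(3, 5)*(-76) = (-4/3 - 6*3)*(-76) = (-4/3 - 18)*(-76) = -58/3*(-76) = 4408/3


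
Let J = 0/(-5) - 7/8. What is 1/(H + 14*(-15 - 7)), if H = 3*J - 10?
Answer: -8/2565 ≈ -0.0031189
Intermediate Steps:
J = -7/8 (J = 0*(-⅕) - 7*⅛ = 0 - 7/8 = -7/8 ≈ -0.87500)
H = -101/8 (H = 3*(-7/8) - 10 = -21/8 - 10 = -101/8 ≈ -12.625)
1/(H + 14*(-15 - 7)) = 1/(-101/8 + 14*(-15 - 7)) = 1/(-101/8 + 14*(-22)) = 1/(-101/8 - 308) = 1/(-2565/8) = -8/2565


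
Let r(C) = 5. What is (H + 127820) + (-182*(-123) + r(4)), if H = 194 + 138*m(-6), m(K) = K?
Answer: 149577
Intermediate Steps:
H = -634 (H = 194 + 138*(-6) = 194 - 828 = -634)
(H + 127820) + (-182*(-123) + r(4)) = (-634 + 127820) + (-182*(-123) + 5) = 127186 + (22386 + 5) = 127186 + 22391 = 149577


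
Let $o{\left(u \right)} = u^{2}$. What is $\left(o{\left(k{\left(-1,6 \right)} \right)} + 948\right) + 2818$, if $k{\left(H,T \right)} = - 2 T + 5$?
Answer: $3815$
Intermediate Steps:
$k{\left(H,T \right)} = 5 - 2 T$
$\left(o{\left(k{\left(-1,6 \right)} \right)} + 948\right) + 2818 = \left(\left(5 - 12\right)^{2} + 948\right) + 2818 = \left(\left(-7\right)^{2} + 948\right) + 2818 = \left(49 + 948\right) + 2818 = 997 + 2818 = 3815$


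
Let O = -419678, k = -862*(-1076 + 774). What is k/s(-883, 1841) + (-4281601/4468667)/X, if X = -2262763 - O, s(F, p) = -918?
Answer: -1072031556900161731/3780385101022005 ≈ -283.58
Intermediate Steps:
k = 260324 (k = -862*(-302) = 260324)
X = -1843085 (X = -2262763 - 1*(-419678) = -2262763 + 419678 = -1843085)
k/s(-883, 1841) + (-4281601/4468667)/X = 260324/(-918) - 4281601/4468667/(-1843085) = 260324*(-1/918) - 4281601*1/4468667*(-1/1843085) = -130162/459 - 4281601/4468667*(-1/1843085) = -130162/459 + 4281601/8236133117695 = -1072031556900161731/3780385101022005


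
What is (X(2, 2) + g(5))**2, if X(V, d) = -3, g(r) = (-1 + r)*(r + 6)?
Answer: 1681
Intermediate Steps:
g(r) = (-1 + r)*(6 + r)
(X(2, 2) + g(5))**2 = (-3 + (-6 + 5**2 + 5*5))**2 = (-3 + (-6 + 25 + 25))**2 = (-3 + 44)**2 = 41**2 = 1681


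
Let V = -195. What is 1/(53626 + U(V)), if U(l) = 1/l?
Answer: 195/10457069 ≈ 1.8648e-5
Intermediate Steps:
1/(53626 + U(V)) = 1/(53626 + 1/(-195)) = 1/(53626 - 1/195) = 1/(10457069/195) = 195/10457069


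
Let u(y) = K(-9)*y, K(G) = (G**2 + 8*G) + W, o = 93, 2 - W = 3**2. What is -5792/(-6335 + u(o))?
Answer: 5792/6149 ≈ 0.94194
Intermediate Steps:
W = -7 (W = 2 - 1*3**2 = 2 - 1*9 = 2 - 9 = -7)
K(G) = -7 + G**2 + 8*G (K(G) = (G**2 + 8*G) - 7 = -7 + G**2 + 8*G)
u(y) = 2*y (u(y) = (-7 + (-9)**2 + 8*(-9))*y = (-7 + 81 - 72)*y = 2*y)
-5792/(-6335 + u(o)) = -5792/(-6335 + 2*93) = -5792/(-6335 + 186) = -5792/(-6149) = -5792*(-1/6149) = 5792/6149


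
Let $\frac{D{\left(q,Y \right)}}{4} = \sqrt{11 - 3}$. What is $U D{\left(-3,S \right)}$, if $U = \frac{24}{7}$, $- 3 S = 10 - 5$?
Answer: $\frac{192 \sqrt{2}}{7} \approx 38.79$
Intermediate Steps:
$S = - \frac{5}{3}$ ($S = - \frac{10 - 5}{3} = \left(- \frac{1}{3}\right) 5 = - \frac{5}{3} \approx -1.6667$)
$U = \frac{24}{7}$ ($U = 24 \cdot \frac{1}{7} = \frac{24}{7} \approx 3.4286$)
$D{\left(q,Y \right)} = 8 \sqrt{2}$ ($D{\left(q,Y \right)} = 4 \sqrt{11 - 3} = 4 \sqrt{8} = 4 \cdot 2 \sqrt{2} = 8 \sqrt{2}$)
$U D{\left(-3,S \right)} = \frac{24 \cdot 8 \sqrt{2}}{7} = \frac{192 \sqrt{2}}{7}$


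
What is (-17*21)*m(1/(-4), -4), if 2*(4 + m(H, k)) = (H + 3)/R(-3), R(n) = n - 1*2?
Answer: 61047/40 ≈ 1526.2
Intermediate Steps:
R(n) = -2 + n (R(n) = n - 2 = -2 + n)
m(H, k) = -43/10 - H/10 (m(H, k) = -4 + ((H + 3)/(-2 - 3))/2 = -4 + ((3 + H)/(-5))/2 = -4 + ((3 + H)*(-⅕))/2 = -4 + (-⅗ - H/5)/2 = -4 + (-3/10 - H/10) = -43/10 - H/10)
(-17*21)*m(1/(-4), -4) = (-17*21)*(-43/10 - ⅒/(-4)) = -357*(-43/10 - ⅒*(-¼)) = -357*(-43/10 + 1/40) = -357*(-171/40) = 61047/40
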